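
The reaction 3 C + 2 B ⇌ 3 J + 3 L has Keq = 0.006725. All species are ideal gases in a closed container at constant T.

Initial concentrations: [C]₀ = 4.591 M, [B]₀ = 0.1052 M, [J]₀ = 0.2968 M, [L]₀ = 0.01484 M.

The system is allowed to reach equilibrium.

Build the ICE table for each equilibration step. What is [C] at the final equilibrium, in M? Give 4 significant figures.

[C]_eq = 4.462 M

Q₀ = 7.9788e-08 vs Keq = 0.006725 ⇒ Q<K, forward
Step 1:
                  C         B         J         L
  I           4.591    0.1052    0.2968   0.01484
  C         -0.1286  -0.08571    0.1286    0.1286
  E           4.462   0.01949    0.4254    0.1434
  solve Keq expr → x = 0.04286; check Q = 0.006725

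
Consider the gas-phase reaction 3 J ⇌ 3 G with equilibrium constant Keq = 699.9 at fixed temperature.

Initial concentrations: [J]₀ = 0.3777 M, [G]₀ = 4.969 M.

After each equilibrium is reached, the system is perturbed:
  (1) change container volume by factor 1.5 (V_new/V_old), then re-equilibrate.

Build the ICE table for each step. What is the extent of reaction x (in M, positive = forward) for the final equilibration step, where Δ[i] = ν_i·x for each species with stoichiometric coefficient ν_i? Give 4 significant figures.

Q₀ = 2277 vs Keq = 699.9 ⇒ Q>K, reverse
Step 1:
                    J           G
  Initial      0.3777       4.969
  Change       0.1635     -0.1635
  Equil        0.5412       4.805
  solve Keq expr → x = -0.05451; check Q = 699.9
Then change container volume by factor 1.5 (V_new/V_old).
Step 2:
                    J           G
  Initial      0.3608       3.204
  Change            0           0
  Equil        0.3608       3.204
  solve Keq expr → x = 0; check Q = 699.9

x = 0 M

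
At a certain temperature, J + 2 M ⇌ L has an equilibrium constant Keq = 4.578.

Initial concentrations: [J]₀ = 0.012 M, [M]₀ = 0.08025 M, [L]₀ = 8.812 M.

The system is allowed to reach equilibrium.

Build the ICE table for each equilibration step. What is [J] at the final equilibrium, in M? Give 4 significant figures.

Q₀ = 1.1403e+05 vs Keq = 4.578 ⇒ Q>K, reverse
Step 1:
                  J         M         L
  Initial     0.012   0.08025     8.812
  Change     0.7307     1.461   -0.7307
  Equil      0.7427     1.542     8.081
  solve Keq expr → x = -0.7307; check Q = 4.578

[J]_eq = 0.7427 M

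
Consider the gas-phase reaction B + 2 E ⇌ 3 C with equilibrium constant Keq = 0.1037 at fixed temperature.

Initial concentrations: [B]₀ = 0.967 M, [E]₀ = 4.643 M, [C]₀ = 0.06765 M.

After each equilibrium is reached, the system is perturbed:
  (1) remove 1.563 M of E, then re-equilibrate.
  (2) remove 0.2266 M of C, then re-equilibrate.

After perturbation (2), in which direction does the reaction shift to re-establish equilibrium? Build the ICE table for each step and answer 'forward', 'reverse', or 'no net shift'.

Direction: forward

Q₀ = 1.4852e-05 vs Keq = 0.1037 ⇒ Q<K, forward
Step 1:
                  B         E         C
  Initial     0.967     4.643   0.06765
  Change    -0.3192   -0.6383    0.9575
  Equil      0.6478     4.005     1.025
  solve Keq expr → x = 0.3192; check Q = 0.1037
Then remove 1.563 M of E.
Step 2:
                  B         E         C
  Initial    0.6478     2.442     1.025
  Change    0.07623    0.1525   -0.2287
  Equil      0.7241     2.594    0.7965
  solve Keq expr → x = -0.07623; check Q = 0.1037
Then remove 0.2266 M of C.
Step 3:
                  B         E         C
  Initial    0.7241     2.594    0.5699
  Change   -0.05998     -0.12    0.1799
  Equil      0.6641     2.474    0.7498
  solve Keq expr → x = 0.05998; check Q = 0.1037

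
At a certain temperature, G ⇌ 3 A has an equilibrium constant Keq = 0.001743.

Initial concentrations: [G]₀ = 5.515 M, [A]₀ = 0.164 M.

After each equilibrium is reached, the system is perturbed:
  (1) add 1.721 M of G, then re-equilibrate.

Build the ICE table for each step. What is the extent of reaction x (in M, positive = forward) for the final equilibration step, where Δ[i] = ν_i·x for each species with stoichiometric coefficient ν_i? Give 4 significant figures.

Q₀ = 7.9981e-04 vs Keq = 0.001743 ⇒ Q<K, forward
Step 1:
                   G          A
  I            5.515      0.164
  C         -0.01614    0.04842
  E            5.499     0.2124
  solve Keq expr → x = 0.01614; check Q = 0.001743
Then add 1.721 M of G.
Step 2:
                   G          A
  I             7.22     0.2124
  C        -0.006703    0.02011
  E            7.213     0.2325
  solve Keq expr → x = 0.006703; check Q = 0.001743

x = 0.006703 M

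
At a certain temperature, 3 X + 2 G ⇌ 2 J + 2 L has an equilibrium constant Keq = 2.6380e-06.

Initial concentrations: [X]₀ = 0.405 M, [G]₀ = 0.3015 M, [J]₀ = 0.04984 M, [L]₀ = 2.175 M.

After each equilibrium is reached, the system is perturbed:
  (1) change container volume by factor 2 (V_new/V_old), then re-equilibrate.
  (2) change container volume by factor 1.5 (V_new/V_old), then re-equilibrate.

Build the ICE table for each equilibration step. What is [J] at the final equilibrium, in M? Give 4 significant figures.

[J]_eq = 1.7165e-05 M

Q₀ = 1.946 vs Keq = 2.6380e-06 ⇒ Q>K, reverse
Step 1:
                   X          G          J          L
  init         0.405     0.3015    0.04984      2.175
  Δ          0.07463    0.04975   -0.04975   -0.04975
  eq          0.4796     0.3513 8.9166e-05      2.125
  solve Keq expr → x = -0.02488; check Q = 2.6380e-06
Then change container volume by factor 2 (V_new/V_old).
Step 2:
                   X          G          J          L
  init        0.2398     0.1756 4.4583e-05      1.063
  Δ       1.9577e-05 1.3051e-05 -1.3051e-05 -1.3051e-05
  eq          0.2398     0.1756 3.1532e-05      1.063
  solve Keq expr → x = -6.5257e-06; check Q = 2.6380e-06
Then change container volume by factor 1.5 (V_new/V_old).
Step 3:
                   X          G          J          L
  init        0.1599     0.1171 2.1021e-05     0.7084
  Δ       5.7838e-06 3.8558e-06 -3.8558e-06 -3.8558e-06
  eq          0.1599     0.1171 1.7165e-05     0.7084
  solve Keq expr → x = -1.9279e-06; check Q = 2.6380e-06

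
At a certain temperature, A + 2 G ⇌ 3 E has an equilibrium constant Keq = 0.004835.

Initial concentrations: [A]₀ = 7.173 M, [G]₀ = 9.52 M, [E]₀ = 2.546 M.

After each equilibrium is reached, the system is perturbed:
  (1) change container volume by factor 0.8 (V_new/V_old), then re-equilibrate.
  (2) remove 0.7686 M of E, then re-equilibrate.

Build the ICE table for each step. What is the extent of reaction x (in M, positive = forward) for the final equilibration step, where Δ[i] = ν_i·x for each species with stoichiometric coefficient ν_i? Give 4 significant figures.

x = 0.2348 M

Q₀ = 0.02539 vs Keq = 0.004835 ⇒ Q>K, reverse
Step 1:
                   A          G          E
  Initial      7.173       9.52      2.546
  Change      0.3303     0.6607     -0.991
  Equil        7.503      10.18      1.555
  solve Keq expr → x = -0.3303; check Q = 0.004835
Then change container volume by factor 0.8 (V_new/V_old).
Step 2:
                   A          G          E
  Initial      9.379      12.73      1.944
  Change           0          0          0
  Equil        9.379      12.73      1.944
  solve Keq expr → x = 0; check Q = 0.004835
Then remove 0.7686 M of E.
Step 3:
                   A          G          E
  Initial      9.379      12.73      1.175
  Change     -0.2348    -0.4697     0.7045
  Equil        9.144      12.26       1.88
  solve Keq expr → x = 0.2348; check Q = 0.004835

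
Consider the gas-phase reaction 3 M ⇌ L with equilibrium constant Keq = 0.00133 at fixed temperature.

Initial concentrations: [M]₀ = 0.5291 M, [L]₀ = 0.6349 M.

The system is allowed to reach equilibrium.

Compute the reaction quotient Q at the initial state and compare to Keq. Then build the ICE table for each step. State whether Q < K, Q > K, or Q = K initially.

Q₀ = 4.286; Q > K (proceeds reverse)

Q₀ = 4.286 vs Keq = 0.00133 ⇒ Q>K, reverse
Step 1:
                  M         L
  I          0.5291    0.6349
  C           1.851    -0.617
  E            2.38   0.01793
  solve Keq expr → x = -0.617; check Q = 0.00133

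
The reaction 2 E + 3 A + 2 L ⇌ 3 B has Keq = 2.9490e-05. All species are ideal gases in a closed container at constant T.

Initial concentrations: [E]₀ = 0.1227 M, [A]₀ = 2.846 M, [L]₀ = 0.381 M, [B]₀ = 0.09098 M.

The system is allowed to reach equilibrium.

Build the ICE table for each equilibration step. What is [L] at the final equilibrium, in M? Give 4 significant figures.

Q₀ = 0.01495 vs Keq = 2.9490e-05 ⇒ Q>K, reverse
Step 1:
                    E           A           L           B
  I            0.1227       2.846       0.381     0.09098
  C           0.05001     0.07501     0.05001    -0.07501
  E            0.1727       2.921       0.431     0.01597
  solve Keq expr → x = -0.025; check Q = 2.9490e-05

[L]_eq = 0.431 M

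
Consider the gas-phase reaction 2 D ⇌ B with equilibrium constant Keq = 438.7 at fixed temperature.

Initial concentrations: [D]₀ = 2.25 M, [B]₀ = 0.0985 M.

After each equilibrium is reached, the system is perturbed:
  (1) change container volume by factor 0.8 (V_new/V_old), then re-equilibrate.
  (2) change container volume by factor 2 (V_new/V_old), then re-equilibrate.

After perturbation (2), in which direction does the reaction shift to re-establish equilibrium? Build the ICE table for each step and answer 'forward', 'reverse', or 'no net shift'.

Q₀ = 0.01946 vs Keq = 438.7 ⇒ Q<K, forward
Step 1:
                  D         B
  init         2.25    0.0985
  Δ          -2.198     1.099
  eq        0.05224     1.197
  solve Keq expr → x = 1.099; check Q = 438.7
Then change container volume by factor 0.8 (V_new/V_old).
Step 2:
                  D         B
  init       0.0653     1.497
  Δ       -0.006828  0.003414
  eq        0.05848       1.5
  solve Keq expr → x = 0.003414; check Q = 438.7
Then change container volume by factor 2 (V_new/V_old).
Step 3:
                  D         B
  init      0.02924    0.7501
  Δ         0.01195 -0.005973
  eq        0.04118    0.7441
  solve Keq expr → x = -0.005973; check Q = 438.7

Direction: reverse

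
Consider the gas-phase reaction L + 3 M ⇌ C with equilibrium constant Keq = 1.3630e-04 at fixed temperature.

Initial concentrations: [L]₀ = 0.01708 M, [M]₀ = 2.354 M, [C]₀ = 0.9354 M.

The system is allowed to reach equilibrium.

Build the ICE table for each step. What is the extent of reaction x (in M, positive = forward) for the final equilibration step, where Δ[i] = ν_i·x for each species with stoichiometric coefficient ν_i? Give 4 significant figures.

Q₀ = 4.198 vs Keq = 1.3630e-04 ⇒ Q>K, reverse
Step 1:
                   L          M          C
  init       0.01708      2.354     0.9354
  Δ           0.9184      2.755    -0.9184
  eq          0.9355      5.109    0.01701
  solve Keq expr → x = -0.9184; check Q = 1.3630e-04

x = -0.9184 M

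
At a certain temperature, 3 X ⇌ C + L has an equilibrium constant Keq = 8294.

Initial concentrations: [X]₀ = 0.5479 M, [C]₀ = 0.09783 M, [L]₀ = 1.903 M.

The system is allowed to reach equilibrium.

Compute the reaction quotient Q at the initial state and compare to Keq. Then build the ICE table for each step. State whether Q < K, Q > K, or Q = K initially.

Q₀ = 1.132 vs Keq = 8294 ⇒ Q<K, forward
Step 1:
                    X           C           L
  I            0.5479     0.09783       1.903
  C           -0.5073      0.1691      0.1691
  E           0.04055      0.2669       2.072
  solve Keq expr → x = 0.1691; check Q = 8294

Q₀ = 1.132; Q < K (proceeds forward)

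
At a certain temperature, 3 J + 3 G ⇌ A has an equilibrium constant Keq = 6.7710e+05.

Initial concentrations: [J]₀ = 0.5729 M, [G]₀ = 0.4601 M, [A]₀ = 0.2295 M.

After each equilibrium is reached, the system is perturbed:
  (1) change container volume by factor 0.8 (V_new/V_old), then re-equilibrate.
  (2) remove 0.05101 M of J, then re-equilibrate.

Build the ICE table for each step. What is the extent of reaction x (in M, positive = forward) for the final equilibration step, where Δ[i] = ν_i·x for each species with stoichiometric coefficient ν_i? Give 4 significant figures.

Q₀ = 12.53 vs Keq = 6.7710e+05 ⇒ Q<K, forward
Step 1:
                   J          G          A
  I           0.5729     0.4601     0.2295
  C          -0.4101    -0.4101     0.1367
  E           0.1628    0.05003     0.3662
  solve Keq expr → x = 0.1367; check Q = 6.7710e+05
Then change container volume by factor 0.8 (V_new/V_old).
Step 2:
                   J          G          A
  I           0.2035    0.06254     0.4577
  C         -0.01566   -0.01566   0.005218
  E           0.1879    0.04689      0.463
  solve Keq expr → x = 0.005218; check Q = 6.7710e+05
Then remove 0.05101 M of J.
Step 3:
                   J          G          A
  I           0.1369    0.04689      0.463
  C          0.01208    0.01208  -0.004027
  E            0.149    0.05897     0.4589
  solve Keq expr → x = -0.004027; check Q = 6.7710e+05

x = -0.004027 M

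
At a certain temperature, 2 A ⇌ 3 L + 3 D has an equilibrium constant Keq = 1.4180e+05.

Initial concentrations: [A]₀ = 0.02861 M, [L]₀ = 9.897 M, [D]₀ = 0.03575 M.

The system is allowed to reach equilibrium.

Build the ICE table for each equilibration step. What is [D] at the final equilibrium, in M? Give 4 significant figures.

Q₀ = 54.11 vs Keq = 1.4180e+05 ⇒ Q<K, forward
Step 1:
                  A         L         D
  Initial   0.02861     9.897   0.03575
  Change   -0.02687    0.0403    0.0403
  Equil    0.001745     9.937   0.07605
  solve Keq expr → x = 0.01343; check Q = 1.4180e+05

[D]_eq = 0.07605 M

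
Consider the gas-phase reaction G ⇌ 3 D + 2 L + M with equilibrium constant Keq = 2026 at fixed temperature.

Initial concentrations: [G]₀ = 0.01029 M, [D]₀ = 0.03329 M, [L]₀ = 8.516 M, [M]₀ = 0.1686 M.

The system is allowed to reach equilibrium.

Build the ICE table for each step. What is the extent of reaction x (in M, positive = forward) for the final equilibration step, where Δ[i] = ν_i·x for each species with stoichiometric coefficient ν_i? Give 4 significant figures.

x = 0.01029 M

Q₀ = 0.04384 vs Keq = 2026 ⇒ Q<K, forward
Step 1:
                   G          D          L          M
  Initial    0.01029    0.03329      8.516     0.1686
  Change    -0.01029    0.03086    0.02058    0.01029
  Equil   1.6990e-06    0.06415      8.537     0.1789
  solve Keq expr → x = 0.01029; check Q = 2026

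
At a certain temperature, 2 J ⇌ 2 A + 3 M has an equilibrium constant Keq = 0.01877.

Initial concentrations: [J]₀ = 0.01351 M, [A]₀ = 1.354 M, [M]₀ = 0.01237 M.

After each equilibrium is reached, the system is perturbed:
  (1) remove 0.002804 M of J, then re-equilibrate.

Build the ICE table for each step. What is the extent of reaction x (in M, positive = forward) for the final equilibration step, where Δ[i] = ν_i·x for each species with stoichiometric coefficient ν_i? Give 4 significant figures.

Q₀ = 0.01901 vs Keq = 0.01877 ⇒ Q>K, reverse
Step 1:
                   J          A          M
  I          0.01351      1.354    0.01237
  C       2.4973e-05 -2.4973e-05 -3.7459e-05
  E          0.01353      1.354    0.01233
  solve Keq expr → x = -1.2486e-05; check Q = 0.01877
Then remove 0.002804 M of J.
Step 2:
                   J          A          M
  I          0.01073      1.354    0.01233
  C       8.2104e-04 -8.2104e-04  -0.001232
  E          0.01155      1.353     0.0111
  solve Keq expr → x = -4.1052e-04; check Q = 0.01877

x = -4.1052e-04 M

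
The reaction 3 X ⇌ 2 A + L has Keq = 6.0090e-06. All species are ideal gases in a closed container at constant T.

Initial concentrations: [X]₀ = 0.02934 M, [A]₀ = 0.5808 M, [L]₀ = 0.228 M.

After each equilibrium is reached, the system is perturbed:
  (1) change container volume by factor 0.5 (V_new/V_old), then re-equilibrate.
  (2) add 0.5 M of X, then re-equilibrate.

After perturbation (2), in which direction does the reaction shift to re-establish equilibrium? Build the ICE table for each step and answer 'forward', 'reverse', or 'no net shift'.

Direction: forward

Q₀ = 3045 vs Keq = 6.0090e-06 ⇒ Q>K, reverse
Step 1:
                    X           A           L
  Initial     0.02934      0.5808       0.228
  Change       0.6836     -0.4557     -0.2279
  Equil        0.7129      0.1251  1.3918e-04
  solve Keq expr → x = -0.2279; check Q = 6.0090e-06
Then change container volume by factor 0.5 (V_new/V_old).
Step 2:
                    X           A           L
  Initial       1.426      0.2502  2.7835e-04
  Change            0           0           0
  Equil         1.426      0.2502  2.7835e-04
  solve Keq expr → x = 0; check Q = 6.0090e-06
Then add 0.5 M of X.
Step 3:
                    X           A           L
  Initial       1.926      0.2502  2.7835e-04
  Change    -0.001206  8.0371e-04  4.0185e-04
  Equil         1.925       0.251  6.8021e-04
  solve Keq expr → x = 4.0185e-04; check Q = 6.0090e-06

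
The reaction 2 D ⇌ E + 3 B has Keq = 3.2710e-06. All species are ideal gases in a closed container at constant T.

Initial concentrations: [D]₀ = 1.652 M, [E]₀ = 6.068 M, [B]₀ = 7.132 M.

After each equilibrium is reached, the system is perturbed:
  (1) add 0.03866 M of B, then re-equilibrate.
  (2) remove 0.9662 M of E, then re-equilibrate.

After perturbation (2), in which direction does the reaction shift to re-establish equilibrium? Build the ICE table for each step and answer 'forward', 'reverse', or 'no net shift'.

Direction: forward

Q₀ = 806.6 vs Keq = 3.2710e-06 ⇒ Q>K, reverse
Step 1:
                    D           E           B
  Initial       1.652       6.068       7.132
  Change        4.733      -2.366      -7.099
  Equil         6.385       3.702     0.03303
  solve Keq expr → x = -2.366; check Q = 3.2710e-06
Then add 0.03866 M of B.
Step 2:
                    D           E           B
  Initial       6.385       3.702     0.07169
  Change      0.02569    -0.01284    -0.03853
  Equil          6.41       3.689     0.03315
  solve Keq expr → x = -0.01284; check Q = 3.2710e-06
Then remove 0.9662 M of E.
Step 3:
                    D           E           B
  Initial        6.41       2.723     0.03315
  Change    -0.002345    0.001173    0.003518
  Equil         6.408       2.724     0.03667
  solve Keq expr → x = 0.001173; check Q = 3.2710e-06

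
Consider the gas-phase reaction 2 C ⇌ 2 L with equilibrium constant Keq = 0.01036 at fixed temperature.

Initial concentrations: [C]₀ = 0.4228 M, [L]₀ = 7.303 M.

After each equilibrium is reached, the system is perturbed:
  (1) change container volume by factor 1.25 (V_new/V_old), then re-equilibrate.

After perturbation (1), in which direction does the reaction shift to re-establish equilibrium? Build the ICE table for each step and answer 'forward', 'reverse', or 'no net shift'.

Q₀ = 298.4 vs Keq = 0.01036 ⇒ Q>K, reverse
Step 1:
                   C          L
  Initial     0.4228      7.303
  Change       6.589     -6.589
  Equil        7.012     0.7137
  solve Keq expr → x = -3.295; check Q = 0.01036
Then change container volume by factor 1.25 (V_new/V_old).
Step 2:
                   C          L
  Initial       5.61      0.571
  Change           0          0
  Equil         5.61      0.571
  solve Keq expr → x = 0; check Q = 0.01036

Direction: no net shift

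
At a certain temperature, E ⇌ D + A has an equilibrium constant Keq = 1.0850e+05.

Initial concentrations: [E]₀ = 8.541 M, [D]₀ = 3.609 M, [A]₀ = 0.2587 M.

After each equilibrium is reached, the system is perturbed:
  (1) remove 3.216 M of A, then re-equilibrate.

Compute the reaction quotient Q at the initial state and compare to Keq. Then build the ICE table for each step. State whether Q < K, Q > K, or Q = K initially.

Q₀ = 0.1093; Q < K (proceeds forward)

Q₀ = 0.1093 vs Keq = 1.0850e+05 ⇒ Q<K, forward
Step 1:
                  E         D         A
  init        8.541     3.609    0.2587
  Δ           -8.54      8.54      8.54
  eq      9.8521e-04     12.15     8.799
  solve Keq expr → x = 8.54; check Q = 1.0850e+05
Then remove 3.216 M of A.
Step 2:
                  E         D         A
  init    9.8521e-04     12.15     5.583
  Δ       -3.6004e-04 3.6004e-04 3.6004e-04
  eq      6.2517e-04     12.15     5.583
  solve Keq expr → x = 3.6004e-04; check Q = 1.0850e+05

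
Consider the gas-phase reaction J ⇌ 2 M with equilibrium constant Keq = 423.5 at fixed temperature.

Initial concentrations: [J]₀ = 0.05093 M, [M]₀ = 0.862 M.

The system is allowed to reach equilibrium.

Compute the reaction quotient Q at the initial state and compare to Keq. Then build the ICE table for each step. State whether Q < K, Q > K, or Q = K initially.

Q₀ = 14.59; Q < K (proceeds forward)

Q₀ = 14.59 vs Keq = 423.5 ⇒ Q<K, forward
Step 1:
                  J         M
  init      0.05093     0.862
  Δ        -0.04876   0.09751
  eq       0.002174    0.9595
  solve Keq expr → x = 0.04876; check Q = 423.5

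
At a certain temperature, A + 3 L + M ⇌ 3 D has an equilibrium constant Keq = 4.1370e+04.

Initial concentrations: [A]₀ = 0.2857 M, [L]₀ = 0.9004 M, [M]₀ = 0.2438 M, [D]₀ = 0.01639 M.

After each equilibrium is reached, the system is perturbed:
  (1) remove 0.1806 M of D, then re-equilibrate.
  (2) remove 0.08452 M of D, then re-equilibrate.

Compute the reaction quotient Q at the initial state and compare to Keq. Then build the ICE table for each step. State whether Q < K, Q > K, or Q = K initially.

Q₀ = 8.6594e-05; Q < K (proceeds forward)

Q₀ = 8.6594e-05 vs Keq = 4.1370e+04 ⇒ Q<K, forward
Step 1:
                    A           L           M           D
  init         0.2857      0.9004      0.2438     0.01639
  Δ           -0.2288     -0.6863     -0.2288      0.6863
  eq          0.05692      0.2141     0.01502      0.7027
  solve Keq expr → x = 0.2288; check Q = 4.1370e+04
Then remove 0.1806 M of D.
Step 2:
                    A           L           M           D
  init        0.05692      0.2141     0.01502      0.5221
  Δ         -0.005498     -0.0165   -0.005498      0.0165
  eq          0.05142      0.1976    0.009524      0.5386
  solve Keq expr → x = 0.005498; check Q = 4.1370e+04
Then remove 0.08452 M of D.
Step 3:
                    A           L           M           D
  init        0.05142      0.1976    0.009524      0.4541
  Δ         -0.002467   -0.007402   -0.002467    0.007402
  eq          0.04896      0.1902    0.007057      0.4615
  solve Keq expr → x = 0.002467; check Q = 4.1370e+04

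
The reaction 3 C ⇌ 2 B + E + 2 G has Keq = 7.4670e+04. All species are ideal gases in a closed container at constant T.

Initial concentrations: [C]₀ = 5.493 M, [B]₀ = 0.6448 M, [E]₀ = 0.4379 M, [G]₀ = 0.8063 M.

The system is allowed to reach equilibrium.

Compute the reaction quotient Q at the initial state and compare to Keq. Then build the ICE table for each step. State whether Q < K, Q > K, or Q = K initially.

Q₀ = 7.1415e-04 vs Keq = 7.4670e+04 ⇒ Q<K, forward
Step 1:
                    C           B           E           G
  Initial       5.493      0.6448      0.4379      0.8063
  Change       -5.281       3.521        1.76       3.521
  Equil        0.2122       4.165       2.198       4.327
  solve Keq expr → x = 1.76; check Q = 7.4670e+04

Q₀ = 7.1415e-04; Q < K (proceeds forward)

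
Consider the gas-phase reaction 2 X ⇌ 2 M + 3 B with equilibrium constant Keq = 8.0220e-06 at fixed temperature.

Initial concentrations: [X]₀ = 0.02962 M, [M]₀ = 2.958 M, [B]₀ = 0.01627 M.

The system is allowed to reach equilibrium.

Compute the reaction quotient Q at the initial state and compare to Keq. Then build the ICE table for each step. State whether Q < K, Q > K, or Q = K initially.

Q₀ = 0.04295; Q > K (proceeds reverse)

Q₀ = 0.04295 vs Keq = 8.0220e-06 ⇒ Q>K, reverse
Step 1:
                   X          M          B
  I          0.02962      2.958    0.01627
  C          0.01009   -0.01009   -0.01514
  E          0.03971      2.948   0.001133
  solve Keq expr → x = -0.005046; check Q = 8.0220e-06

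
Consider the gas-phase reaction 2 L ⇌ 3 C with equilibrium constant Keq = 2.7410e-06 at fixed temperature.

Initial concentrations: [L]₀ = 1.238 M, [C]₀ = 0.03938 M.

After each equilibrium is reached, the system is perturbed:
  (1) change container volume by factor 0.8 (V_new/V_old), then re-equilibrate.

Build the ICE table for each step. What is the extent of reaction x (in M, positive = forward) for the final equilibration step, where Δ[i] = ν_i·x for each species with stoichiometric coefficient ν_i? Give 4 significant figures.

x = -4.8333e-04 M

Q₀ = 3.9846e-05 vs Keq = 2.7410e-06 ⇒ Q>K, reverse
Step 1:
                  L         C
  I           1.238   0.03938
  C         0.01541  -0.02311
  E           1.253   0.01627
  solve Keq expr → x = -0.007704; check Q = 2.7410e-06
Then change container volume by factor 0.8 (V_new/V_old).
Step 2:
                  L         C
  I           1.567   0.02034
  C       9.6666e-04  -0.00145
  E           1.568   0.01889
  solve Keq expr → x = -4.8333e-04; check Q = 2.7410e-06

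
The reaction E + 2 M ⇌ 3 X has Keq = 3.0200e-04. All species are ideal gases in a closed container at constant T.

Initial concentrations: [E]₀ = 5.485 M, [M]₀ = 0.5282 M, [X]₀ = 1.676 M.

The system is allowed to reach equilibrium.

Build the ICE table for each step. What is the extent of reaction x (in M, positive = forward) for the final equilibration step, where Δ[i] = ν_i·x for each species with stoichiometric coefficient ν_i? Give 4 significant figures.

x = -0.5046 M

Q₀ = 3.076 vs Keq = 3.0200e-04 ⇒ Q>K, reverse
Step 1:
                  E         M         X
  init        5.485    0.5282     1.676
  Δ          0.5046     1.009    -1.514
  eq           5.99     1.537    0.1623
  solve Keq expr → x = -0.5046; check Q = 3.0200e-04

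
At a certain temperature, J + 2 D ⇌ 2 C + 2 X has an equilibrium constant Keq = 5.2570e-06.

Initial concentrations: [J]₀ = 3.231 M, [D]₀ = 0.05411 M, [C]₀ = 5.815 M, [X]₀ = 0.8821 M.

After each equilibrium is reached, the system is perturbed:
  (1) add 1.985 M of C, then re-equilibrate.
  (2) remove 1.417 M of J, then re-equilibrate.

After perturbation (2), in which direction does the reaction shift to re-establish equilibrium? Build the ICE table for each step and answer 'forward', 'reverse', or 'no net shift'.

Q₀ = 2781 vs Keq = 5.2570e-06 ⇒ Q>K, reverse
Step 1:
                    J           D           C           X
  init          3.231     0.05411       5.815      0.8821
  Δ            0.4406      0.8813     -0.8813     -0.8813
  eq            3.672      0.9354       4.934  8.3293e-04
  solve Keq expr → x = -0.4406; check Q = 5.2570e-06
Then add 1.985 M of C.
Step 2:
                    J           D           C           X
  init          3.672      0.9354       6.919  8.3293e-04
  Δ        1.1939e-04  2.3879e-04 -2.3879e-04 -2.3879e-04
  eq            3.672      0.9356       6.918  5.9414e-04
  solve Keq expr → x = -1.1939e-04; check Q = 5.2570e-06
Then remove 1.417 M of J.
Step 3:
                    J           D           C           X
  init          2.255      0.9356       6.918  5.9414e-04
  Δ        6.4237e-05  1.2847e-04 -1.2847e-04 -1.2847e-04
  eq            2.255      0.9357       6.918  4.6567e-04
  solve Keq expr → x = -6.4237e-05; check Q = 5.2570e-06

Direction: reverse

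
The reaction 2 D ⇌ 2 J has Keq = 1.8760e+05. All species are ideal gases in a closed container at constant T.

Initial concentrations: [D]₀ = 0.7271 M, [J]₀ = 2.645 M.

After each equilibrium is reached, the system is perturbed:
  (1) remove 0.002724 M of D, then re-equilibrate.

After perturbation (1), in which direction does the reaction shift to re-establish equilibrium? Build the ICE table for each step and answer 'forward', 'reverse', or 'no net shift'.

Q₀ = 13.23 vs Keq = 1.8760e+05 ⇒ Q<K, forward
Step 1:
                   D          J
  I           0.7271      2.645
  C          -0.7193     0.7193
  E         0.007768      3.364
  solve Keq expr → x = 0.3597; check Q = 1.8760e+05
Then remove 0.002724 M of D.
Step 2:
                   D          J
  I         0.005044      3.364
  C         0.002718  -0.002718
  E         0.007761      3.362
  solve Keq expr → x = -0.001359; check Q = 1.8760e+05

Direction: reverse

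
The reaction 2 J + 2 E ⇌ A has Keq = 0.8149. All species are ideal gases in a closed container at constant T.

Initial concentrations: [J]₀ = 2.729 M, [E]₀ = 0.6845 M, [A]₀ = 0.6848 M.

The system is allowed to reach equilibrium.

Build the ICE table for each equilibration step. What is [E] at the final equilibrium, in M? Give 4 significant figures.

Q₀ = 0.1963 vs Keq = 0.8149 ⇒ Q<K, forward
Step 1:
                    J           E           A
  Initial       2.729      0.6845      0.6848
  Change      -0.2751     -0.2751      0.1376
  Equil         2.454      0.4094      0.8224
  solve Keq expr → x = 0.1376; check Q = 0.8149

[E]_eq = 0.4094 M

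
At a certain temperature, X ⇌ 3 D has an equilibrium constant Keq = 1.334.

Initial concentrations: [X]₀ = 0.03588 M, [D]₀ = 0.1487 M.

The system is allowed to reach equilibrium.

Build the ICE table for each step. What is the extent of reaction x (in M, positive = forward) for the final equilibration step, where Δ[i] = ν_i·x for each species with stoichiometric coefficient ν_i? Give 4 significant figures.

x = 0.02685 M

Q₀ = 0.09164 vs Keq = 1.334 ⇒ Q<K, forward
Step 1:
                  X         D
  Initial   0.03588    0.1487
  Change   -0.02685   0.08055
  Equil    0.009031    0.2292
  solve Keq expr → x = 0.02685; check Q = 1.334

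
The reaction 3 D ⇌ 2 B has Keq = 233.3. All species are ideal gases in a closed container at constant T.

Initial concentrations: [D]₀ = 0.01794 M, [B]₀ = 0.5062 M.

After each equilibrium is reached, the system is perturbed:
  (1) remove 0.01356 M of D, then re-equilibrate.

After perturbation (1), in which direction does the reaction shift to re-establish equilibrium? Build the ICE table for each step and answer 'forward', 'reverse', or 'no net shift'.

Q₀ = 4.4379e+04 vs Keq = 233.3 ⇒ Q>K, reverse
Step 1:
                  D         B
  init      0.01794    0.5062
  Δ         0.07804  -0.05203
  eq        0.09598    0.4542
  solve Keq expr → x = -0.02601; check Q = 233.3
Then remove 0.01356 M of D.
Step 2:
                  D         B
  init      0.08242    0.4542
  Δ         0.01239 -0.008262
  eq        0.09481    0.4459
  solve Keq expr → x = -0.004131; check Q = 233.3

Direction: reverse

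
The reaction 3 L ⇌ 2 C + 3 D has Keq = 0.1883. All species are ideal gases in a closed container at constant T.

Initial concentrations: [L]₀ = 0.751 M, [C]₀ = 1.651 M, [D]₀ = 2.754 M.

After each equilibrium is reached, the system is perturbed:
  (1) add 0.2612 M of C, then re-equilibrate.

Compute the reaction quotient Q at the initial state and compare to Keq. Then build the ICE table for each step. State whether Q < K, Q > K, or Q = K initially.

Q₀ = 134.4 vs Keq = 0.1883 ⇒ Q>K, reverse
Step 1:
                   L          C          D
  I            0.751      1.651      2.754
  C            1.329    -0.8859     -1.329
  E             2.08     0.7651      1.425
  solve Keq expr → x = -0.443; check Q = 0.1883
Then add 0.2612 M of C.
Step 2:
                   L          C          D
  I             2.08      1.026      1.425
  C           0.1186   -0.07907    -0.1186
  E            2.198     0.9472      1.307
  solve Keq expr → x = -0.03954; check Q = 0.1883

Q₀ = 134.4; Q > K (proceeds reverse)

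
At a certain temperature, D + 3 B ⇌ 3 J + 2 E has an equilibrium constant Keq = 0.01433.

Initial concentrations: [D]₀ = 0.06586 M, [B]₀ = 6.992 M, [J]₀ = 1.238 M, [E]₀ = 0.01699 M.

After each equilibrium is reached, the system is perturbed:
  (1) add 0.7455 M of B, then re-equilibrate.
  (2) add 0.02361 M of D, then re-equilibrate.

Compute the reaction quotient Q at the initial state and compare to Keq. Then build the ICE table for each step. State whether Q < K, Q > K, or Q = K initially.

Q₀ = 2.4329e-05; Q < K (proceeds forward)

Q₀ = 2.4329e-05 vs Keq = 0.01433 ⇒ Q<K, forward
Step 1:
                    D           B           J           E
  Initial     0.06586       6.992       1.238     0.01699
  Change     -0.05579     -0.1674      0.1674      0.1116
  Equil       0.01007       6.825       1.405      0.1286
  solve Keq expr → x = 0.05579; check Q = 0.01433
Then add 0.7455 M of B.
Step 2:
                    D           B           J           E
  Initial     0.01007        7.57       1.405      0.1286
  Change    -0.002082   -0.006245    0.006245    0.004163
  Equil      0.007991       7.564       1.412      0.1327
  solve Keq expr → x = 0.002082; check Q = 0.01433
Then add 0.02361 M of D.
Step 3:
                    D           B           J           E
  Initial      0.0316       7.564       1.412      0.1327
  Change      -0.0172     -0.0516      0.0516      0.0344
  Equil        0.0144       7.512       1.463      0.1671
  solve Keq expr → x = 0.0172; check Q = 0.01433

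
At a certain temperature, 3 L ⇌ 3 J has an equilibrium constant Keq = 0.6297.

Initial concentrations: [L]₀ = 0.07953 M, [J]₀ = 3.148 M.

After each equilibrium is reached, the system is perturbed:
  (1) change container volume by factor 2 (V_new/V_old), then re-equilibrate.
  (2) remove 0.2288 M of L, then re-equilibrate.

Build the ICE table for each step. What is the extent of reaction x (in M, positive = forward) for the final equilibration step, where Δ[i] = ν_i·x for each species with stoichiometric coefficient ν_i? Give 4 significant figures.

Q₀ = 6.2017e+04 vs Keq = 0.6297 ⇒ Q>K, reverse
Step 1:
                   L          J
  init       0.07953      3.148
  Δ            1.658     -1.658
  eq           1.738       1.49
  solve Keq expr → x = -0.5528; check Q = 0.6297
Then change container volume by factor 2 (V_new/V_old).
Step 2:
                   L          J
  init         0.869     0.7448
  Δ                0          0
  eq           0.869     0.7448
  solve Keq expr → x = 0; check Q = 0.6297
Then remove 0.2288 M of L.
Step 3:
                   L          J
  init        0.6402     0.7448
  Δ           0.1056    -0.1056
  eq          0.7458     0.6392
  solve Keq expr → x = -0.0352; check Q = 0.6297

x = -0.0352 M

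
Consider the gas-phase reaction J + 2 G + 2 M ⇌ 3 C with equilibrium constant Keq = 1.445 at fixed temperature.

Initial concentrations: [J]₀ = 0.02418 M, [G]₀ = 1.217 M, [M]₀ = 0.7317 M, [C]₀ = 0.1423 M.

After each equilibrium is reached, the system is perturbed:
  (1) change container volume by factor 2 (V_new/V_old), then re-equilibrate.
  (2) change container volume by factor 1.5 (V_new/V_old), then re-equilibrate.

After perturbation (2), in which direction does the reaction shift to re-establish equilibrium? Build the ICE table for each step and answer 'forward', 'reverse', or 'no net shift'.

Direction: reverse

Q₀ = 0.1503 vs Keq = 1.445 ⇒ Q<K, forward
Step 1:
                  J         G         M         C
  init      0.02418     1.217    0.7317    0.1423
  Δ        -0.01689  -0.03378  -0.03378   0.05067
  eq       0.007292     1.183    0.6979     0.193
  solve Keq expr → x = 0.01689; check Q = 1.445
Then change container volume by factor 2 (V_new/V_old).
Step 2:
                  J         G         M         C
  init     0.003646    0.5916     0.349   0.09648
  Δ        0.004698  0.009396  0.009396  -0.01409
  eq       0.008344     0.601    0.3584   0.08239
  solve Keq expr → x = -0.004698; check Q = 1.445
Then change container volume by factor 1.5 (V_new/V_old).
Step 3:
                  J         G         M         C
  init     0.005562    0.4007    0.2389   0.05493
  Δ        0.002303  0.004607  0.004607  -0.00691
  eq       0.007866    0.4053    0.2435   0.04802
  solve Keq expr → x = -0.002303; check Q = 1.445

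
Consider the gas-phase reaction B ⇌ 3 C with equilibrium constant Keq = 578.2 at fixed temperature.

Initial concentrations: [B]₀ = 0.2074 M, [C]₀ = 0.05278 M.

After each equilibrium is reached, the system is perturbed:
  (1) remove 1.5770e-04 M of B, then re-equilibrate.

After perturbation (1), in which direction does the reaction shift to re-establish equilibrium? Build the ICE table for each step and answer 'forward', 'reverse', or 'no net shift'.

Q₀ = 7.0892e-04 vs Keq = 578.2 ⇒ Q<K, forward
Step 1:
                    B           C
  I            0.2074     0.05278
  C           -0.2069      0.6206
  E        5.2812e-04      0.6734
  solve Keq expr → x = 0.2069; check Q = 578.2
Then remove 1.5770e-04 M of B.
Step 2:
                    B           C
  I        3.7042e-04      0.6734
  C        1.5660e-04 -4.6979e-04
  E        5.2702e-04      0.6729
  solve Keq expr → x = -1.5660e-04; check Q = 578.2

Direction: reverse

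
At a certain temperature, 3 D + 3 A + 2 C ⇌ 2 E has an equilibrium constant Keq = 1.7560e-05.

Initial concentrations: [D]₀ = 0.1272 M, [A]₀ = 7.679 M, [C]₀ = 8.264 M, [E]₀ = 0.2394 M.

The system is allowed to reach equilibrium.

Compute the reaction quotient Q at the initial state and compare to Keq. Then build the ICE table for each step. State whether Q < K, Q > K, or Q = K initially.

Q₀ = 9.0052e-04; Q > K (proceeds reverse)

Q₀ = 9.0052e-04 vs Keq = 1.7560e-05 ⇒ Q>K, reverse
Step 1:
                   D          A          C          E
  init        0.1272      7.679      8.264     0.2394
  Δ           0.1707     0.1707     0.1138    -0.1138
  eq          0.2979       7.85      8.378     0.1256
  solve Keq expr → x = -0.05692; check Q = 1.7560e-05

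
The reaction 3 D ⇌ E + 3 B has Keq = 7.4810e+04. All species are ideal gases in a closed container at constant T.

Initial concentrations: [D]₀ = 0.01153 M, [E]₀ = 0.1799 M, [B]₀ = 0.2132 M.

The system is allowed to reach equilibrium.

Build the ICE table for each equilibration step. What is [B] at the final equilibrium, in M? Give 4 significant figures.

Q₀ = 1137 vs Keq = 7.4810e+04 ⇒ Q<K, forward
Step 1:
                    D           E           B
  Initial     0.01153      0.1799      0.2132
  Change    -0.008544    0.002848    0.008544
  Equil      0.002986      0.1827      0.2217
  solve Keq expr → x = 0.002848; check Q = 7.4810e+04

[B]_eq = 0.2217 M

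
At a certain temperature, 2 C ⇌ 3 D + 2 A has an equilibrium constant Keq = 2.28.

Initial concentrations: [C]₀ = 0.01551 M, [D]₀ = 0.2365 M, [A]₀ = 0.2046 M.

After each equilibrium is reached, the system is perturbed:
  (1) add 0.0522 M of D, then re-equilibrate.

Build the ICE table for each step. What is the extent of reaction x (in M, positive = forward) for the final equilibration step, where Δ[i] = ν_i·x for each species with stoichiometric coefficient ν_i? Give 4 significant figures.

Q₀ = 2.302 vs Keq = 2.28 ⇒ Q>K, reverse
Step 1:
                    C           D           A
  init        0.01551      0.2365      0.2046
  Δ        6.0614e-05 -9.0922e-05 -6.0614e-05
  eq          0.01557      0.2364      0.2045
  solve Keq expr → x = -3.0307e-05; check Q = 2.28
Then add 0.0522 M of D.
Step 2:
                    C           D           A
  init        0.01557      0.2886      0.2045
  Δ          0.004304   -0.006456   -0.004304
  eq          0.01987      0.2822      0.2002
  solve Keq expr → x = -0.002152; check Q = 2.28

x = -0.002152 M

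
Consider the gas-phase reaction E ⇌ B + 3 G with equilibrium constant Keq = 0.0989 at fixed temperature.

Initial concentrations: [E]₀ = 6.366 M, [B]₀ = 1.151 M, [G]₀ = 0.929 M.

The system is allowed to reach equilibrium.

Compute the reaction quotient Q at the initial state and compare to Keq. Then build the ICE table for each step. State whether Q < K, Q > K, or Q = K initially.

Q₀ = 0.145; Q > K (proceeds reverse)

Q₀ = 0.145 vs Keq = 0.0989 ⇒ Q>K, reverse
Step 1:
                  E         B         G
  I           6.366     1.151     0.929
  C         0.03384  -0.03384   -0.1015
  E             6.4     1.117    0.8275
  solve Keq expr → x = -0.03384; check Q = 0.0989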